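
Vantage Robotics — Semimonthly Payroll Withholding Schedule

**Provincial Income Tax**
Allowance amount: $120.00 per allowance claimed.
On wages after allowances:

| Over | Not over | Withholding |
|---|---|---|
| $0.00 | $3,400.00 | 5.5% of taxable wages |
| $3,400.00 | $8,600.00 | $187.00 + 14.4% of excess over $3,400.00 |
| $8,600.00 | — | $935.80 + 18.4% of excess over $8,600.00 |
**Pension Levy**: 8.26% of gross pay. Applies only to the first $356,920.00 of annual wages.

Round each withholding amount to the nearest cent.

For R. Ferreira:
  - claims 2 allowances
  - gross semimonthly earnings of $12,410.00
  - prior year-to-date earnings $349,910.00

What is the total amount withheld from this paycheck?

Provincial Income Tax: taxable = $12,410.00 − 2×$120.00 = $12,170.00
  $935.80 + 18.4% × ($12,170.00 − $8,600.00) = $935.80 + 18.4% × $3,570.00 = $1,592.68
Pension Levy: cap $356,920.00 − YTD $349,910.00 = $7,010.00 subject; 8.26% × $7,010.00 = $579.03
Total: $1,592.68 + $579.03 = $2,171.71

$2,171.71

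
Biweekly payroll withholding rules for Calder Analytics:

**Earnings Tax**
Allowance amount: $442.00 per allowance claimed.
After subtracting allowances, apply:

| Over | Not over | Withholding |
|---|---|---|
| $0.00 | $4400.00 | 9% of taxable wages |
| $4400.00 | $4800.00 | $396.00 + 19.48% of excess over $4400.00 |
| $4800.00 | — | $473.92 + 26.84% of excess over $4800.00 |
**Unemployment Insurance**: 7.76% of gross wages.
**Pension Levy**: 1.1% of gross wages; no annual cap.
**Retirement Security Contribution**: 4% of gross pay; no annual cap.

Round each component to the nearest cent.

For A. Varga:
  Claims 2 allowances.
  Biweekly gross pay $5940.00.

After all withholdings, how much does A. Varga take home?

Earnings Tax: taxable = $5940.00 − 2×$442.00 = $5056.00
  $473.92 + 26.84% × ($5056.00 − $4800.00) = $473.92 + 26.84% × $256.00 = $542.63
Unemployment Insurance: 7.76% × $5940.00 = $460.94
Pension Levy: 1.1% × $5940.00 = $65.34
Retirement Security Contribution: 4% × $5940.00 = $237.60
Total withheld: $542.63 + $460.94 + $65.34 + $237.60 = $1306.51
Net pay: $5940.00 − $1306.51 = $4633.49

$4633.49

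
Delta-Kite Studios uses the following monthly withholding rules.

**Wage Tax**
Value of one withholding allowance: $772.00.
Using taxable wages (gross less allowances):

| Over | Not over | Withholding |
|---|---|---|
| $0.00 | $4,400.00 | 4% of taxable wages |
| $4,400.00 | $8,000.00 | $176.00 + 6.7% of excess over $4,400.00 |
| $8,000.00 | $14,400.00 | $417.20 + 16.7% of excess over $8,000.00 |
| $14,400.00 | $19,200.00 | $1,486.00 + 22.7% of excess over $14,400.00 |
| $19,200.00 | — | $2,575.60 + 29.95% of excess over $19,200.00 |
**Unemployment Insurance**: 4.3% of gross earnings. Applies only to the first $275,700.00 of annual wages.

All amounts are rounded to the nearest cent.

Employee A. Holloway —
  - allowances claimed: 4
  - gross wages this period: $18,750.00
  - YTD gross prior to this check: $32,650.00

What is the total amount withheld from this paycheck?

Wage Tax: taxable = $18,750.00 − 4×$772.00 = $15,662.00
  $1,486.00 + 22.7% × ($15,662.00 − $14,400.00) = $1,486.00 + 22.7% × $1,262.00 = $1,772.47
Unemployment Insurance: 4.3% × $18,750.00 = $806.25
Total: $1,772.47 + $806.25 = $2,578.72

$2,578.72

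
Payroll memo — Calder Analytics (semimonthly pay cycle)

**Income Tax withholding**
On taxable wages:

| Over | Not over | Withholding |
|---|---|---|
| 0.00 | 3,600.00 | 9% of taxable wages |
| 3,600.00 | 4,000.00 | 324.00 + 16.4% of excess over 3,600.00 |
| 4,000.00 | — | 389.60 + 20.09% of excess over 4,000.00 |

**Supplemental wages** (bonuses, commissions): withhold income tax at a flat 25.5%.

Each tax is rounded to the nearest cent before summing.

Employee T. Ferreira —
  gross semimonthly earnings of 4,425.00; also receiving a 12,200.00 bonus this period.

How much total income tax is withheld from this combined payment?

Income Tax: taxable = 4,425.00
  389.60 + 20.09% × (4,425.00 − 4,000.00) = 389.60 + 20.09% × 425.00 = 474.98
Supplemental (25.5% flat on bonus): 25.5% × 12,200.00 = 3,111.00
Total income tax: 474.98 + 3,111.00 = 3,585.98

3,585.98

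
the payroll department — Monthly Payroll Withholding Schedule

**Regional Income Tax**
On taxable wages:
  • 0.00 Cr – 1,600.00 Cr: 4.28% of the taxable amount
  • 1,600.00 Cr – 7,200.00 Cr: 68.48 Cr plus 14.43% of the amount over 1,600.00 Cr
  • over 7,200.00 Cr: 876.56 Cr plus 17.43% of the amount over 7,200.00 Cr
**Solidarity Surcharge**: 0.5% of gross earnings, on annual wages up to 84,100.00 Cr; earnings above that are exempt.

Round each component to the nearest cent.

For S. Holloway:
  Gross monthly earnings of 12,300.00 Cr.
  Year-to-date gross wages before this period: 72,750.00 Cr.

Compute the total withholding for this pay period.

Regional Income Tax: taxable = 12,300.00 Cr
  876.56 Cr + 17.43% × (12,300.00 Cr − 7,200.00 Cr) = 876.56 Cr + 17.43% × 5,100.00 Cr = 1,765.49 Cr
Solidarity Surcharge: cap 84,100.00 Cr − YTD 72,750.00 Cr = 11,350.00 Cr subject; 0.5% × 11,350.00 Cr = 56.75 Cr
Total: 1,765.49 Cr + 56.75 Cr = 1,822.24 Cr

1,822.24 Cr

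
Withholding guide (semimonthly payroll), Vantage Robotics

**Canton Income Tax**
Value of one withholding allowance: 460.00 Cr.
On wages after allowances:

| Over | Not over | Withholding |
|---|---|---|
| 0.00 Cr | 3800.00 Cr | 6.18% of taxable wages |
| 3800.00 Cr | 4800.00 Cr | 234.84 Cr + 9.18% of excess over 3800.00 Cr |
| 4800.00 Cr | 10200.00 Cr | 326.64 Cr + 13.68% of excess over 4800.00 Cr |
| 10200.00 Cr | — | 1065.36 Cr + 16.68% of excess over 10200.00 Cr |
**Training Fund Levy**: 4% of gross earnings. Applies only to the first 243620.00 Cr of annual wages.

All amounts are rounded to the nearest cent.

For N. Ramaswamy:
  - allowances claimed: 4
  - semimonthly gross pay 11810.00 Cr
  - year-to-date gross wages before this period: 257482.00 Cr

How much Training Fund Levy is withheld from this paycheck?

Training Fund Levy: YTD 257482.00 Cr ≥ cap 243620.00 Cr → 0.00 Cr

0.00 Cr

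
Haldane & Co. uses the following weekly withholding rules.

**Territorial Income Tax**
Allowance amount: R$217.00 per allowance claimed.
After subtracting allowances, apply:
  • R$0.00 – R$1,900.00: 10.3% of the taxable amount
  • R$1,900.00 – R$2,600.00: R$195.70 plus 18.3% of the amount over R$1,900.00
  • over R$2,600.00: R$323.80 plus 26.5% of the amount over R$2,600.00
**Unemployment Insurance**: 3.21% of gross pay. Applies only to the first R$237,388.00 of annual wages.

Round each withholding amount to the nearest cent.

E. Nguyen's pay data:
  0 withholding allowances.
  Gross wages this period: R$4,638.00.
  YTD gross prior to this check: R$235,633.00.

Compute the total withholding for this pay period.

Territorial Income Tax: taxable = R$4,638.00
  R$323.80 + 26.5% × (R$4,638.00 − R$2,600.00) = R$323.80 + 26.5% × R$2,038.00 = R$863.87
Unemployment Insurance: cap R$237,388.00 − YTD R$235,633.00 = R$1,755.00 subject; 3.21% × R$1,755.00 = R$56.34
Total: R$863.87 + R$56.34 = R$920.21

R$920.21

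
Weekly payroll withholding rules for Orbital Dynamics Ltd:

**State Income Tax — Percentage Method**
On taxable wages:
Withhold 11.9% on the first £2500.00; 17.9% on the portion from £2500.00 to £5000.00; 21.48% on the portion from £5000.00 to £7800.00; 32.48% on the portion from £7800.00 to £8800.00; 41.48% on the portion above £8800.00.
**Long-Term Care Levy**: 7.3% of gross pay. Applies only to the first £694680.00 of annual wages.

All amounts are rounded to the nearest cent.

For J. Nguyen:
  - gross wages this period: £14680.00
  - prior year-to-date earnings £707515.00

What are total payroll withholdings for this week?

£4110.26

State Income Tax: taxable = £14680.00
  £1671.24 + 41.48% × (£14680.00 − £8800.00) = £1671.24 + 41.48% × £5880.00 = £4110.26
Long-Term Care Levy: YTD £707515.00 ≥ cap £694680.00 → £0.00
Total: £4110.26 + £0.00 = £4110.26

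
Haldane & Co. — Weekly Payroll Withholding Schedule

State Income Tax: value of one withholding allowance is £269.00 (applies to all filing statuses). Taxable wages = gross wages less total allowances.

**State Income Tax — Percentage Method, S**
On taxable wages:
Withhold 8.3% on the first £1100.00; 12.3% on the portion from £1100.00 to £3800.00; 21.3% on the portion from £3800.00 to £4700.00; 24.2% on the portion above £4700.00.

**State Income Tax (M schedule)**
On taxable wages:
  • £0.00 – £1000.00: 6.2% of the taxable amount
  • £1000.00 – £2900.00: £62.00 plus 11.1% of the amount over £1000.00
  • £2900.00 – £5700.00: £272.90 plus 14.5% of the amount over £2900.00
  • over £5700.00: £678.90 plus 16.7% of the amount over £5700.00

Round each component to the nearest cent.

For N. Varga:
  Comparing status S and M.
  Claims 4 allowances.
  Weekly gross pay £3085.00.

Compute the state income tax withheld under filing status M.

£174.00

State Income Tax (M): taxable = £3085.00 − 4×£269.00 = £2009.00
  £62.00 + 11.1% × (£2009.00 − £1000.00) = £62.00 + 11.1% × £1009.00 = £174.00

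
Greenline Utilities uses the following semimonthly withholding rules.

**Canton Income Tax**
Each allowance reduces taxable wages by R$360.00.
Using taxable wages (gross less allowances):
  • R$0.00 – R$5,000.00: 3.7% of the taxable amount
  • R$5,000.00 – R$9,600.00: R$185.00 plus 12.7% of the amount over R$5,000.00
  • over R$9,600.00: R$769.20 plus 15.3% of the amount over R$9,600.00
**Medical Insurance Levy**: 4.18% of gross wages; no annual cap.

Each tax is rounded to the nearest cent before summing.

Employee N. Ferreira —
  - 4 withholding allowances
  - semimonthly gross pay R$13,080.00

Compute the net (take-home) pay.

R$11,451.94

Canton Income Tax: taxable = R$13,080.00 − 4×R$360.00 = R$11,640.00
  R$769.20 + 15.3% × (R$11,640.00 − R$9,600.00) = R$769.20 + 15.3% × R$2,040.00 = R$1,081.32
Medical Insurance Levy: 4.18% × R$13,080.00 = R$546.74
Total withheld: R$1,081.32 + R$546.74 = R$1,628.06
Net pay: R$13,080.00 − R$1,628.06 = R$11,451.94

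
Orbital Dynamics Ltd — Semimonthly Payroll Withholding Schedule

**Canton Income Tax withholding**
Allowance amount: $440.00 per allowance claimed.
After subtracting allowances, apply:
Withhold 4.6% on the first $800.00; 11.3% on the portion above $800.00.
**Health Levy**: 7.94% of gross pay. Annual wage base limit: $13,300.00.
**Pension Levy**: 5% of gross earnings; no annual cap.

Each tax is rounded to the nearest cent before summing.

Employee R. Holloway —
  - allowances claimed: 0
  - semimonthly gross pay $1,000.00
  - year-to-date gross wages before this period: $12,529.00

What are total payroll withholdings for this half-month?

$170.62

Canton Income Tax: taxable = $1,000.00
  $36.80 + 11.3% × ($1,000.00 − $800.00) = $36.80 + 11.3% × $200.00 = $59.40
Health Levy: cap $13,300.00 − YTD $12,529.00 = $771.00 subject; 7.94% × $771.00 = $61.22
Pension Levy: 5% × $1,000.00 = $50.00
Total: $59.40 + $61.22 + $50.00 = $170.62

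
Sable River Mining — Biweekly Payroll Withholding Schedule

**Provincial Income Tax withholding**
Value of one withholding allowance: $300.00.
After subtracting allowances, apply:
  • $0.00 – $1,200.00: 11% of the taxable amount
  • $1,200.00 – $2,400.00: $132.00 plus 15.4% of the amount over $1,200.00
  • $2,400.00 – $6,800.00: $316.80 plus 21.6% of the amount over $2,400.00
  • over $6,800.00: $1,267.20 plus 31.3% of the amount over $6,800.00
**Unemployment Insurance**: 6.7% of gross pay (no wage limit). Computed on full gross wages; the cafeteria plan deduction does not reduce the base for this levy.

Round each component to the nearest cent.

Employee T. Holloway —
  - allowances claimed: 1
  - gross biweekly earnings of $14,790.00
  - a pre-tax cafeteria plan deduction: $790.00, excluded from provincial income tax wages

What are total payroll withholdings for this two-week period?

Provincial Income Tax: taxable = $14,790.00 − $790.00 − 1×$300.00 = $13,700.00
  $1,267.20 + 31.3% × ($13,700.00 − $6,800.00) = $1,267.20 + 31.3% × $6,900.00 = $3,426.90
Unemployment Insurance: 6.7% × $14,790.00 = $990.93
Total: $3,426.90 + $990.93 = $4,417.83

$4,417.83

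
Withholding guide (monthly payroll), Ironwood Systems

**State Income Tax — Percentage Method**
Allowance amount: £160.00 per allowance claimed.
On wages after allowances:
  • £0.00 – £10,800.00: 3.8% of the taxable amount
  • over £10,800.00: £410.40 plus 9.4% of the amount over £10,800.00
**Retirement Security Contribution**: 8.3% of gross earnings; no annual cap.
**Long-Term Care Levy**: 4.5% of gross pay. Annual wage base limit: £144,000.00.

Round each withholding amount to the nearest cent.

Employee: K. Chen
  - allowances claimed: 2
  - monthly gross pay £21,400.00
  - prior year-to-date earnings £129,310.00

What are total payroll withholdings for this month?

£3,813.97

State Income Tax: taxable = £21,400.00 − 2×£160.00 = £21,080.00
  £410.40 + 9.4% × (£21,080.00 − £10,800.00) = £410.40 + 9.4% × £10,280.00 = £1,376.72
Retirement Security Contribution: 8.3% × £21,400.00 = £1,776.20
Long-Term Care Levy: cap £144,000.00 − YTD £129,310.00 = £14,690.00 subject; 4.5% × £14,690.00 = £661.05
Total: £1,376.72 + £1,776.20 + £661.05 = £3,813.97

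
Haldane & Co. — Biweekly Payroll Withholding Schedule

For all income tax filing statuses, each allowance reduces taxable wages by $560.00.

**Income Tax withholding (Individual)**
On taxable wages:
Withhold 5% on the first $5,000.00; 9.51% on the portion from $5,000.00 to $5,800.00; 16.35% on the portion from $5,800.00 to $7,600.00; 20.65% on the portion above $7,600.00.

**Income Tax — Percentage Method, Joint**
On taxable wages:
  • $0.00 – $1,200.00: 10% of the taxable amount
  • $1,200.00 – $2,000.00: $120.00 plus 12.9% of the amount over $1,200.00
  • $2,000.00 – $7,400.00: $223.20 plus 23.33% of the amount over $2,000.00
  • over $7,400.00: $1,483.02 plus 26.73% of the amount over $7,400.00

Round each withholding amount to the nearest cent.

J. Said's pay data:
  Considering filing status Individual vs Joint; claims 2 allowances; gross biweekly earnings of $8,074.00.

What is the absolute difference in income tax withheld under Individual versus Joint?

$864.21

Income Tax (Individual): taxable = $8,074.00 − 2×$560.00 = $6,954.00
  $326.08 + 16.35% × ($6,954.00 − $5,800.00) = $326.08 + 16.35% × $1,154.00 = $514.76
Income Tax (Joint): taxable = $8,074.00 − 2×$560.00 = $6,954.00
  $223.20 + 23.33% × ($6,954.00 − $2,000.00) = $223.20 + 23.33% × $4,954.00 = $1,378.97
Difference: |$514.76 − $1,378.97| = $864.21 (higher under Joint)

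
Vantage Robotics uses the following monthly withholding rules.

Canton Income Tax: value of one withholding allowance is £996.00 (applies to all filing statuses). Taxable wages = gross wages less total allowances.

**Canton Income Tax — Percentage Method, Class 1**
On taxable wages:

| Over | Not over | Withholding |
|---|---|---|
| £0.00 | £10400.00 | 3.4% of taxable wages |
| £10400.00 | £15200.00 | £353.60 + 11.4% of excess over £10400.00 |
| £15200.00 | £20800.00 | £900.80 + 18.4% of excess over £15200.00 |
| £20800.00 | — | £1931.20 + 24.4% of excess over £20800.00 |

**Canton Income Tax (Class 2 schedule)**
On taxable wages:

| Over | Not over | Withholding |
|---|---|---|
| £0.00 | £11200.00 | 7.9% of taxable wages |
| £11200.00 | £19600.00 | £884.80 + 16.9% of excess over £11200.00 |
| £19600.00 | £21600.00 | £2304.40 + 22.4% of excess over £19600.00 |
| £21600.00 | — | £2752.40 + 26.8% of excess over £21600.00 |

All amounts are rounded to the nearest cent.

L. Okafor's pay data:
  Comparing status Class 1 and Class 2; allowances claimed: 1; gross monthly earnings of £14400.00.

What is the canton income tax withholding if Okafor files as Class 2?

Canton Income Tax (Class 2): taxable = £14400.00 − 1×£996.00 = £13404.00
  £884.80 + 16.9% × (£13404.00 − £11200.00) = £884.80 + 16.9% × £2204.00 = £1257.28

£1257.28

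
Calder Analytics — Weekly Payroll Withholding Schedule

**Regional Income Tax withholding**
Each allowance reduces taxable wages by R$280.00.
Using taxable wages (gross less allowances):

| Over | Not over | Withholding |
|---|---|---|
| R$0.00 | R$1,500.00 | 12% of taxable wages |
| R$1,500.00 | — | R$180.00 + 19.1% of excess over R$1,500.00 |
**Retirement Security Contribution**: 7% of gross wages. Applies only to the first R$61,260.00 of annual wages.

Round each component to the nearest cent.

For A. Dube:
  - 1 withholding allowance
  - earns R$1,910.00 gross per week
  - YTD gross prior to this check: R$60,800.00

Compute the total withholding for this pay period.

R$237.03

Regional Income Tax: taxable = R$1,910.00 − 1×R$280.00 = R$1,630.00
  R$180.00 + 19.1% × (R$1,630.00 − R$1,500.00) = R$180.00 + 19.1% × R$130.00 = R$204.83
Retirement Security Contribution: cap R$61,260.00 − YTD R$60,800.00 = R$460.00 subject; 7% × R$460.00 = R$32.20
Total: R$204.83 + R$32.20 = R$237.03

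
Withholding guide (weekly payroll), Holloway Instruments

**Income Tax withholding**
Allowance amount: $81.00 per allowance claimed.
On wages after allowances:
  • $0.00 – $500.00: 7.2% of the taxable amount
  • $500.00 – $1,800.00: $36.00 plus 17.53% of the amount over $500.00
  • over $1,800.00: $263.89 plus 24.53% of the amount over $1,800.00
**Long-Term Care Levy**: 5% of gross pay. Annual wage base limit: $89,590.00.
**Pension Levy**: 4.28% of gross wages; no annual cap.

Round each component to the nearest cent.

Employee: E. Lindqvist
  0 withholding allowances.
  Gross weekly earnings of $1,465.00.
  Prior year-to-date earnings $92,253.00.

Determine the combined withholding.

$267.86

Income Tax: taxable = $1,465.00
  $36.00 + 17.53% × ($1,465.00 − $500.00) = $36.00 + 17.53% × $965.00 = $205.16
Long-Term Care Levy: YTD $92,253.00 ≥ cap $89,590.00 → $0.00
Pension Levy: 4.28% × $1,465.00 = $62.70
Total: $205.16 + $0.00 + $62.70 = $267.86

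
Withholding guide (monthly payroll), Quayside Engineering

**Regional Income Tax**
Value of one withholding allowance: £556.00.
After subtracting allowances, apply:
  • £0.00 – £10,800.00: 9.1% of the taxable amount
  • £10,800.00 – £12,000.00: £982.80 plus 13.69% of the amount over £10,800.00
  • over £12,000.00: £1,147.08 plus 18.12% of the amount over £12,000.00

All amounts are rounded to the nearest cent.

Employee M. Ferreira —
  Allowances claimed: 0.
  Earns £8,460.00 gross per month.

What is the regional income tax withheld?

£769.86

Regional Income Tax: taxable = £8,460.00
  9.1% × £8,460.00 = £769.86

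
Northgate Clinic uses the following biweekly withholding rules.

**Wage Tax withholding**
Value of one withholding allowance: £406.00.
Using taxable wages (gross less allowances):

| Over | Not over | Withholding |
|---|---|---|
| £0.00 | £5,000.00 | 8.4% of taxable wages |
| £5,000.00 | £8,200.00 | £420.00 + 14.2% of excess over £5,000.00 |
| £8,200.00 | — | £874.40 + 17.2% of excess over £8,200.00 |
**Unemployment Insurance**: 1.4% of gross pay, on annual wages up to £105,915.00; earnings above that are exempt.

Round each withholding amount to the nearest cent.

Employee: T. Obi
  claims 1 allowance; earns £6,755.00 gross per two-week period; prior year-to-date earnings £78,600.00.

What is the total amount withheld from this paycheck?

£706.13

Wage Tax: taxable = £6,755.00 − 1×£406.00 = £6,349.00
  £420.00 + 14.2% × (£6,349.00 − £5,000.00) = £420.00 + 14.2% × £1,349.00 = £611.56
Unemployment Insurance: 1.4% × £6,755.00 = £94.57
Total: £611.56 + £94.57 = £706.13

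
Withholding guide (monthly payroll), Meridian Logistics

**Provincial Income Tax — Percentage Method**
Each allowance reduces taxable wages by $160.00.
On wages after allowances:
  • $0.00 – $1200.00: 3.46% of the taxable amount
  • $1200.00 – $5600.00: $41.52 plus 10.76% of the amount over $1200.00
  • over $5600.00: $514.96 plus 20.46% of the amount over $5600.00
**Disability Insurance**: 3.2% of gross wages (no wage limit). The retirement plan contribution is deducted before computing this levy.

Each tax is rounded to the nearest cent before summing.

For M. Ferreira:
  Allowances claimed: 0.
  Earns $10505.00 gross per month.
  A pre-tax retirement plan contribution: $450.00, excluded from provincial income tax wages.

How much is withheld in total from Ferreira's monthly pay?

$1748.21

Provincial Income Tax: taxable = $10505.00 − $450.00 = $10055.00
  $514.96 + 20.46% × ($10055.00 − $5600.00) = $514.96 + 20.46% × $4455.00 = $1426.45
Disability Insurance: 3.2% × $10055.00 = $321.76
Total: $1426.45 + $321.76 = $1748.21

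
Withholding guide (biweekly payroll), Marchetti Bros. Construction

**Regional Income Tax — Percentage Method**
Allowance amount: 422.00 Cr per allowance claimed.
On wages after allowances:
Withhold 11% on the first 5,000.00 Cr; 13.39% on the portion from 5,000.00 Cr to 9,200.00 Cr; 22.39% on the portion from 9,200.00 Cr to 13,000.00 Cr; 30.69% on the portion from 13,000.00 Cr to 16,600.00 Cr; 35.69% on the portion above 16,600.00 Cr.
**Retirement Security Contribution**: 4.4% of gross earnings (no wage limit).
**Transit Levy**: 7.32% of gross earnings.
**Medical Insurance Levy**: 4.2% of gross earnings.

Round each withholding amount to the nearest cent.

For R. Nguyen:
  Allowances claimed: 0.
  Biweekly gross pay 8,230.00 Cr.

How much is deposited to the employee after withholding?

Regional Income Tax: taxable = 8,230.00 Cr
  550.00 Cr + 13.39% × (8,230.00 Cr − 5,000.00 Cr) = 550.00 Cr + 13.39% × 3,230.00 Cr = 982.50 Cr
Retirement Security Contribution: 4.4% × 8,230.00 Cr = 362.12 Cr
Transit Levy: 7.32% × 8,230.00 Cr = 602.44 Cr
Medical Insurance Levy: 4.2% × 8,230.00 Cr = 345.66 Cr
Total withheld: 982.50 Cr + 362.12 Cr + 602.44 Cr + 345.66 Cr = 2,292.72 Cr
Net pay: 8,230.00 Cr − 2,292.72 Cr = 5,937.28 Cr

5,937.28 Cr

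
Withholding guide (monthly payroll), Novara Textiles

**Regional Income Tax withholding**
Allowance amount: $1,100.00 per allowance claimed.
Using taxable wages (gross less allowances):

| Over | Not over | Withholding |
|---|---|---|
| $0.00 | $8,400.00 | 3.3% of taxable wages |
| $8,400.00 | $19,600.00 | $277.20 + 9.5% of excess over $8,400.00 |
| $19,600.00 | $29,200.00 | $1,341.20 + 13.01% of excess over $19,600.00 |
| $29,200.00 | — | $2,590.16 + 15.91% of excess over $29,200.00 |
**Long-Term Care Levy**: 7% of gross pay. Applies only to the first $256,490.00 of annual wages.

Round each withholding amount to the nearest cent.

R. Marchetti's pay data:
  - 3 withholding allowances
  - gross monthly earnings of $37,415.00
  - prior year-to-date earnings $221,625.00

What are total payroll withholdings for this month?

$5,812.69

Regional Income Tax: taxable = $37,415.00 − 3×$1,100.00 = $34,115.00
  $2,590.16 + 15.91% × ($34,115.00 − $29,200.00) = $2,590.16 + 15.91% × $4,915.00 = $3,372.14
Long-Term Care Levy: cap $256,490.00 − YTD $221,625.00 = $34,865.00 subject; 7% × $34,865.00 = $2,440.55
Total: $3,372.14 + $2,440.55 = $5,812.69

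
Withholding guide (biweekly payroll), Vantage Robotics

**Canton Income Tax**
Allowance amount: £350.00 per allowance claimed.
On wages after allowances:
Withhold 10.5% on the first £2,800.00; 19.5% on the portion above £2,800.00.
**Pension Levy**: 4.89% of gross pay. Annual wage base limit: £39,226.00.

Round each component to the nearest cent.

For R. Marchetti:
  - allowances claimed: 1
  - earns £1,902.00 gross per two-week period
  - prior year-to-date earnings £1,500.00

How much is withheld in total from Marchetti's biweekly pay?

Canton Income Tax: taxable = £1,902.00 − 1×£350.00 = £1,552.00
  10.5% × £1,552.00 = £162.96
Pension Levy: 4.89% × £1,902.00 = £93.01
Total: £162.96 + £93.01 = £255.97

£255.97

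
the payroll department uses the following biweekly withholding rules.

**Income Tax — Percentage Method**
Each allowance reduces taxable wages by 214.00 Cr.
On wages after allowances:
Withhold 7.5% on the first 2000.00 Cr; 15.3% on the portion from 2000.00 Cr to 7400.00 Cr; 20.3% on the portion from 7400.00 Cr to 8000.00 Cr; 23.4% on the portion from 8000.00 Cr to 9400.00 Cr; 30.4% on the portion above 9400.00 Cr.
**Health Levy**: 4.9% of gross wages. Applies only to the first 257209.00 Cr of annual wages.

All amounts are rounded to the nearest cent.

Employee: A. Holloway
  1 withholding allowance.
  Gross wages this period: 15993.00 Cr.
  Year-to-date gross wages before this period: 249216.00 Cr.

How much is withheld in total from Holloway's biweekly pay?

Income Tax: taxable = 15993.00 Cr − 1×214.00 Cr = 15779.00 Cr
  1425.60 Cr + 30.4% × (15779.00 Cr − 9400.00 Cr) = 1425.60 Cr + 30.4% × 6379.00 Cr = 3364.82 Cr
Health Levy: cap 257209.00 Cr − YTD 249216.00 Cr = 7993.00 Cr subject; 4.9% × 7993.00 Cr = 391.66 Cr
Total: 3364.82 Cr + 391.66 Cr = 3756.48 Cr

3756.48 Cr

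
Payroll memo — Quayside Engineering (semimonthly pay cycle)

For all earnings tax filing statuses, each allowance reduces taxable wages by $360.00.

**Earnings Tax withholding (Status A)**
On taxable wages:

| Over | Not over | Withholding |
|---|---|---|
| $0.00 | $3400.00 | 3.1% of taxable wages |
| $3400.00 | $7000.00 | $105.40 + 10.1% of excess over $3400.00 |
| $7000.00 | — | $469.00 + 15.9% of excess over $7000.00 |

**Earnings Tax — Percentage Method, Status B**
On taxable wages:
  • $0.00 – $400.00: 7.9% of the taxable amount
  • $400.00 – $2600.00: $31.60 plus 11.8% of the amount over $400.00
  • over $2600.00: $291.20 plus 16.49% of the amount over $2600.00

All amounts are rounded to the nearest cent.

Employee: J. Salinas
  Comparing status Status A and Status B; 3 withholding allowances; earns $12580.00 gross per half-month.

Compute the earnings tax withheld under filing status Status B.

Earnings Tax (Status B): taxable = $12580.00 − 3×$360.00 = $11500.00
  $291.20 + 16.49% × ($11500.00 − $2600.00) = $291.20 + 16.49% × $8900.00 = $1758.81

$1758.81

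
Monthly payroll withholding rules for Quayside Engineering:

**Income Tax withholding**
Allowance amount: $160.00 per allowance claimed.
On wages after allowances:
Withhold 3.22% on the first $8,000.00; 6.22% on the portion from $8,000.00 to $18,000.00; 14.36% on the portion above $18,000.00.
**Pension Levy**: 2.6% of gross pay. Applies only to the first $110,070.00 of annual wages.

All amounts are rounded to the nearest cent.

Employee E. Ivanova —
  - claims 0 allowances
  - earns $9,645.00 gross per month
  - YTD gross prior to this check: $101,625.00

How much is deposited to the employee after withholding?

Income Tax: taxable = $9,645.00
  $257.60 + 6.22% × ($9,645.00 − $8,000.00) = $257.60 + 6.22% × $1,645.00 = $359.92
Pension Levy: cap $110,070.00 − YTD $101,625.00 = $8,445.00 subject; 2.6% × $8,445.00 = $219.57
Total withheld: $359.92 + $219.57 = $579.49
Net pay: $9,645.00 − $579.49 = $9,065.51

$9,065.51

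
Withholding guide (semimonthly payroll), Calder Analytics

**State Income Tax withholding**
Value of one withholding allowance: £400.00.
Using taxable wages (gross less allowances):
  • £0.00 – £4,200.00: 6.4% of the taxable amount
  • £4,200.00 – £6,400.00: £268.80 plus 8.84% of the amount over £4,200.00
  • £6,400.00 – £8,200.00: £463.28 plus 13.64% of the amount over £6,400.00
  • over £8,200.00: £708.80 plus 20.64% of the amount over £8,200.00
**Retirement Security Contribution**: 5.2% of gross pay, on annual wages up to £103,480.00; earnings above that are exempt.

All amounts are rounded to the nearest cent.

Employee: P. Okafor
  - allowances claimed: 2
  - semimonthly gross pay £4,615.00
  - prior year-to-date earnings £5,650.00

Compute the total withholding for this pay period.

State Income Tax: taxable = £4,615.00 − 2×£400.00 = £3,815.00
  6.4% × £3,815.00 = £244.16
Retirement Security Contribution: 5.2% × £4,615.00 = £239.98
Total: £244.16 + £239.98 = £484.14

£484.14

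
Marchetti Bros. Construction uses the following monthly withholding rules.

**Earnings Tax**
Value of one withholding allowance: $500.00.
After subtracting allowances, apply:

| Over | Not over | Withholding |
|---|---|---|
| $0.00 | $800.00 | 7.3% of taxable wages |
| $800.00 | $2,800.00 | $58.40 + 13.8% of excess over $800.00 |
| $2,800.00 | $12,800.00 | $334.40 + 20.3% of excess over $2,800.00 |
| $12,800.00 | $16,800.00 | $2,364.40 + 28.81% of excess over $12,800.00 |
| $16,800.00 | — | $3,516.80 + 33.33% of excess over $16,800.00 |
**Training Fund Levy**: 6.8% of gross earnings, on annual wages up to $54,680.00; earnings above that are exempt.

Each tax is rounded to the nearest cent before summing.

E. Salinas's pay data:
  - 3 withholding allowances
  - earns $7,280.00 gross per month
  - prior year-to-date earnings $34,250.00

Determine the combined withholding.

$1,434.38

Earnings Tax: taxable = $7,280.00 − 3×$500.00 = $5,780.00
  $334.40 + 20.3% × ($5,780.00 − $2,800.00) = $334.40 + 20.3% × $2,980.00 = $939.34
Training Fund Levy: 6.8% × $7,280.00 = $495.04
Total: $939.34 + $495.04 = $1,434.38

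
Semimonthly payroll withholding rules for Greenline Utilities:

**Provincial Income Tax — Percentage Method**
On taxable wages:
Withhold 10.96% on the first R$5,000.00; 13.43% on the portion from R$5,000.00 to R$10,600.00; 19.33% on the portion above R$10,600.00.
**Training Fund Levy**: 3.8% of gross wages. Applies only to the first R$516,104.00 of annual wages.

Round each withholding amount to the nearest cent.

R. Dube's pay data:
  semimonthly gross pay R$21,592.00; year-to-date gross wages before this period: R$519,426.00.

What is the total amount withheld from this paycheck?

Provincial Income Tax: taxable = R$21,592.00
  R$1,300.08 + 19.33% × (R$21,592.00 − R$10,600.00) = R$1,300.08 + 19.33% × R$10,992.00 = R$3,424.83
Training Fund Levy: YTD R$519,426.00 ≥ cap R$516,104.00 → R$0.00
Total: R$3,424.83 + R$0.00 = R$3,424.83

R$3,424.83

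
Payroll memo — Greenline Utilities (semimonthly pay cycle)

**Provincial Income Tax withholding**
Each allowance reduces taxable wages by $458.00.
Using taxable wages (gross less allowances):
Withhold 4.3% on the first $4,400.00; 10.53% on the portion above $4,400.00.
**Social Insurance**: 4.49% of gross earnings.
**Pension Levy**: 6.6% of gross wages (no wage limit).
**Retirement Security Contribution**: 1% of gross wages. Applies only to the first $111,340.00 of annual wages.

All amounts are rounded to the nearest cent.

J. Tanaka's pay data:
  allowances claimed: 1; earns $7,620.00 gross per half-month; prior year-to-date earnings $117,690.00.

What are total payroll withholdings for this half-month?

Provincial Income Tax: taxable = $7,620.00 − 1×$458.00 = $7,162.00
  $189.20 + 10.53% × ($7,162.00 − $4,400.00) = $189.20 + 10.53% × $2,762.00 = $480.04
Social Insurance: 4.49% × $7,620.00 = $342.14
Pension Levy: 6.6% × $7,620.00 = $502.92
Retirement Security Contribution: YTD $117,690.00 ≥ cap $111,340.00 → $0.00
Total: $480.04 + $342.14 + $502.92 + $0.00 = $1,325.10

$1,325.10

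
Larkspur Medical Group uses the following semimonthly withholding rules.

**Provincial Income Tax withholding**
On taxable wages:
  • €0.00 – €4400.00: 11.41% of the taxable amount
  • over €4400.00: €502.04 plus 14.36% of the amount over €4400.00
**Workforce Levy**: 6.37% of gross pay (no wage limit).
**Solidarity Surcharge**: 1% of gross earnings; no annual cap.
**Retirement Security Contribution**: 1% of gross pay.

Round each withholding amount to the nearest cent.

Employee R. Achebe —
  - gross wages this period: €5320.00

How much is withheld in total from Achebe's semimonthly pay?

€1079.43

Provincial Income Tax: taxable = €5320.00
  €502.04 + 14.36% × (€5320.00 − €4400.00) = €502.04 + 14.36% × €920.00 = €634.15
Workforce Levy: 6.37% × €5320.00 = €338.88
Solidarity Surcharge: 1% × €5320.00 = €53.20
Retirement Security Contribution: 1% × €5320.00 = €53.20
Total: €634.15 + €338.88 + €53.20 + €53.20 = €1079.43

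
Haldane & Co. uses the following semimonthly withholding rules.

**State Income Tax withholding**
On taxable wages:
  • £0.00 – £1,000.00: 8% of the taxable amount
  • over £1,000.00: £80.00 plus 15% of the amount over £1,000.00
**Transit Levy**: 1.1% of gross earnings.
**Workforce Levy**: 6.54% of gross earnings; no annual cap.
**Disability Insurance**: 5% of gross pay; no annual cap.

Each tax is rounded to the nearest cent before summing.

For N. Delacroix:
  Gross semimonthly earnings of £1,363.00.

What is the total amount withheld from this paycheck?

£306.73

State Income Tax: taxable = £1,363.00
  £80.00 + 15% × (£1,363.00 − £1,000.00) = £80.00 + 15% × £363.00 = £134.45
Transit Levy: 1.1% × £1,363.00 = £14.99
Workforce Levy: 6.54% × £1,363.00 = £89.14
Disability Insurance: 5% × £1,363.00 = £68.15
Total: £134.45 + £14.99 + £89.14 + £68.15 = £306.73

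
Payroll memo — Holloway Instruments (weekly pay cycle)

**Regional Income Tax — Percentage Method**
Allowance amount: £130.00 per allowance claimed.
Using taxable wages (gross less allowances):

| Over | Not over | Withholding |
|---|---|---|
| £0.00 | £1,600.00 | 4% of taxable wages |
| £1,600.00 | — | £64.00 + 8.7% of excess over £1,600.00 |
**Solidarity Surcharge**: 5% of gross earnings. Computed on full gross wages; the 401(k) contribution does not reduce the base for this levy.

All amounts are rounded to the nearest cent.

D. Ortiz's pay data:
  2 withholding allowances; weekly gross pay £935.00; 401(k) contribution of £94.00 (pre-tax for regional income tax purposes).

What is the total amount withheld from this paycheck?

£69.99

Regional Income Tax: taxable = £935.00 − £94.00 − 2×£130.00 = £581.00
  4% × £581.00 = £23.24
Solidarity Surcharge: 5% × £935.00 = £46.75
Total: £23.24 + £46.75 = £69.99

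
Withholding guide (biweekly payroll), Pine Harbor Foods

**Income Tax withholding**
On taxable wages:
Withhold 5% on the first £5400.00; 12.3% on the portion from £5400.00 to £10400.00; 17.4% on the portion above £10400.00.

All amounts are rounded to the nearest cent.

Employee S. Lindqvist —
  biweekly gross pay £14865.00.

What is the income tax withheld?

Income Tax: taxable = £14865.00
  £885.00 + 17.4% × (£14865.00 − £10400.00) = £885.00 + 17.4% × £4465.00 = £1661.91

£1661.91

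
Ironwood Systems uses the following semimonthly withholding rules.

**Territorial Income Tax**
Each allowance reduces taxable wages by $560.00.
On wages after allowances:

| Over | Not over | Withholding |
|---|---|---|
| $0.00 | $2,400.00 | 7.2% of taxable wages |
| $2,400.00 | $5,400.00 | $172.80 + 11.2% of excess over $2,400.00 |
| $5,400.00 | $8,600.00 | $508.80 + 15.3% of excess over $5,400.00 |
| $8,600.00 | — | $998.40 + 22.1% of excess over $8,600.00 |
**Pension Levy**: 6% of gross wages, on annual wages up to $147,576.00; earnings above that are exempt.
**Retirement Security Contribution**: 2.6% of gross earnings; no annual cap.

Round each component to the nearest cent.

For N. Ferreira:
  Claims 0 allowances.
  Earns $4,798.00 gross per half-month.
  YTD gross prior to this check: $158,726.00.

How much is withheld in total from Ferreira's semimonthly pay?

Territorial Income Tax: taxable = $4,798.00
  $172.80 + 11.2% × ($4,798.00 − $2,400.00) = $172.80 + 11.2% × $2,398.00 = $441.38
Pension Levy: YTD $158,726.00 ≥ cap $147,576.00 → $0.00
Retirement Security Contribution: 2.6% × $4,798.00 = $124.75
Total: $441.38 + $0.00 + $124.75 = $566.13

$566.13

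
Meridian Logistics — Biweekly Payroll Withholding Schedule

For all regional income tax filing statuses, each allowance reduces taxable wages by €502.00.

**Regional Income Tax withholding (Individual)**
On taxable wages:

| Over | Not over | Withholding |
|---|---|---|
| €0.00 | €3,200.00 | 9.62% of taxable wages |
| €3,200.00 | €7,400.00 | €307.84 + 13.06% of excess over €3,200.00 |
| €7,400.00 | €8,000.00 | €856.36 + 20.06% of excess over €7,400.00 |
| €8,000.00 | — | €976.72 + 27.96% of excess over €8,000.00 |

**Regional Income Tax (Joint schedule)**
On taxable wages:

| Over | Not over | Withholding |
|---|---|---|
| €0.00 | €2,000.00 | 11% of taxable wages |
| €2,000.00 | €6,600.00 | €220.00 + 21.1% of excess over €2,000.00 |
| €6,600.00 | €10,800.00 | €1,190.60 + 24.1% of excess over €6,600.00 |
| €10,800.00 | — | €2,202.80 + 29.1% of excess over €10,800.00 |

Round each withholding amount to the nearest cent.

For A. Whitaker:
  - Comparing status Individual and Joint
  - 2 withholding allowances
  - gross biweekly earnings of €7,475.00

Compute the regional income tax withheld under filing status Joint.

€1,163.38

Regional Income Tax (Joint): taxable = €7,475.00 − 2×€502.00 = €6,471.00
  €220.00 + 21.1% × (€6,471.00 − €2,000.00) = €220.00 + 21.1% × €4,471.00 = €1,163.38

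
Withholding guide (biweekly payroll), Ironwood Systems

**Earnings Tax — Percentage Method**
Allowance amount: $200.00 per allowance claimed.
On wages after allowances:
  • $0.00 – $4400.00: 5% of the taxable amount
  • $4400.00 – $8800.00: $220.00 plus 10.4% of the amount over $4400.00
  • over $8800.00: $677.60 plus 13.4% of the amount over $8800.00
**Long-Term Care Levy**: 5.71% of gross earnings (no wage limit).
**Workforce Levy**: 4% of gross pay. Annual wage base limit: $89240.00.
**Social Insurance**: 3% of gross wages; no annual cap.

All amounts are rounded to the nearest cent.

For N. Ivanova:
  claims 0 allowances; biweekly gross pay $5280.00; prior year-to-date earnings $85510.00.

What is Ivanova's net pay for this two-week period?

Earnings Tax: taxable = $5280.00
  $220.00 + 10.4% × ($5280.00 − $4400.00) = $220.00 + 10.4% × $880.00 = $311.52
Long-Term Care Levy: 5.71% × $5280.00 = $301.49
Workforce Levy: cap $89240.00 − YTD $85510.00 = $3730.00 subject; 4% × $3730.00 = $149.20
Social Insurance: 3% × $5280.00 = $158.40
Total withheld: $311.52 + $301.49 + $149.20 + $158.40 = $920.61
Net pay: $5280.00 − $920.61 = $4359.39

$4359.39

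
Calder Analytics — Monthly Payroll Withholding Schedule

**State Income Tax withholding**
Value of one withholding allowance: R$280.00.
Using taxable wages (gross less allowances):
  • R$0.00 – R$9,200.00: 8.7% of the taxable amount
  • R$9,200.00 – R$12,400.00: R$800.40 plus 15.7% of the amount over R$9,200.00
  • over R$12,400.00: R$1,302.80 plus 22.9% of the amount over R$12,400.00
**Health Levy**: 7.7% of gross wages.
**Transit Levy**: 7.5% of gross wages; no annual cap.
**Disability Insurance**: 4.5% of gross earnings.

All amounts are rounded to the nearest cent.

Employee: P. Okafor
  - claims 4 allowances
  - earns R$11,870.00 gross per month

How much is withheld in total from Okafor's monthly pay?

State Income Tax: taxable = R$11,870.00 − 4×R$280.00 = R$10,750.00
  R$800.40 + 15.7% × (R$10,750.00 − R$9,200.00) = R$800.40 + 15.7% × R$1,550.00 = R$1,043.75
Health Levy: 7.7% × R$11,870.00 = R$913.99
Transit Levy: 7.5% × R$11,870.00 = R$890.25
Disability Insurance: 4.5% × R$11,870.00 = R$534.15
Total: R$1,043.75 + R$913.99 + R$890.25 + R$534.15 = R$3,382.14

R$3,382.14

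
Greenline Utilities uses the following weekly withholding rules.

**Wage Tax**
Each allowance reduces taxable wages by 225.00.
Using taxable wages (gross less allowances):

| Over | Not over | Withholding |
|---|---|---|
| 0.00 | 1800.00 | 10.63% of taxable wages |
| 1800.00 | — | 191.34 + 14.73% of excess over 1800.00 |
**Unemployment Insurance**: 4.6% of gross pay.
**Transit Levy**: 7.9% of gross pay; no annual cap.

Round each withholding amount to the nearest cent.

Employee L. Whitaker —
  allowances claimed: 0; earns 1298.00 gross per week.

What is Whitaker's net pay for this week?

Wage Tax: taxable = 1298.00
  10.63% × 1298.00 = 137.98
Unemployment Insurance: 4.6% × 1298.00 = 59.71
Transit Levy: 7.9% × 1298.00 = 102.54
Total withheld: 137.98 + 59.71 + 102.54 = 300.23
Net pay: 1298.00 − 300.23 = 997.77

997.77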